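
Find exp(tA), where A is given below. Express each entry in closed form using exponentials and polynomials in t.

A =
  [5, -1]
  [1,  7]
e^{tA} =
  [-t*exp(6*t) + exp(6*t), -t*exp(6*t)]
  [t*exp(6*t), t*exp(6*t) + exp(6*t)]

Strategy: write A = P · J · P⁻¹ where J is a Jordan canonical form, so e^{tA} = P · e^{tJ} · P⁻¹, and e^{tJ} can be computed block-by-block.

A has Jordan form
J =
  [6, 1]
  [0, 6]
(up to reordering of blocks).

Per-block formulas:
  For a 2×2 Jordan block J_2(6): exp(t · J_2(6)) = e^(6t)·(I + t·N), where N is the 2×2 nilpotent shift.

After assembling e^{tJ} and conjugating by P, we get:

e^{tA} =
  [-t*exp(6*t) + exp(6*t), -t*exp(6*t)]
  [t*exp(6*t), t*exp(6*t) + exp(6*t)]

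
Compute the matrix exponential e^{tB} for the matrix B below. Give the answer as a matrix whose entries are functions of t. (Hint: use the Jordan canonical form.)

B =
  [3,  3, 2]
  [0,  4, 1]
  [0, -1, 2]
e^{tB} =
  [exp(3*t), t^2*exp(3*t)/2 + 3*t*exp(3*t), t^2*exp(3*t)/2 + 2*t*exp(3*t)]
  [0, t*exp(3*t) + exp(3*t), t*exp(3*t)]
  [0, -t*exp(3*t), -t*exp(3*t) + exp(3*t)]

Strategy: write B = P · J · P⁻¹ where J is a Jordan canonical form, so e^{tB} = P · e^{tJ} · P⁻¹, and e^{tJ} can be computed block-by-block.

B has Jordan form
J =
  [3, 1, 0]
  [0, 3, 1]
  [0, 0, 3]
(up to reordering of blocks).

Per-block formulas:
  For a 3×3 Jordan block J_3(3): exp(t · J_3(3)) = e^(3t)·(I + t·N + (t^2/2)·N^2), where N is the 3×3 nilpotent shift.

After assembling e^{tJ} and conjugating by P, we get:

e^{tB} =
  [exp(3*t), t^2*exp(3*t)/2 + 3*t*exp(3*t), t^2*exp(3*t)/2 + 2*t*exp(3*t)]
  [0, t*exp(3*t) + exp(3*t), t*exp(3*t)]
  [0, -t*exp(3*t), -t*exp(3*t) + exp(3*t)]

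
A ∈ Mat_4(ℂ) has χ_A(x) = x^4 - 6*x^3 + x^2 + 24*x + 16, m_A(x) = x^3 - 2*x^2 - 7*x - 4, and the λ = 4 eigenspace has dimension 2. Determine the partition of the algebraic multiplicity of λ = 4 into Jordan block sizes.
Block sizes for λ = 4: [1, 1]

Step 1 — from the characteristic polynomial, algebraic multiplicity of λ = 4 is 2. From dim ker(A − (4)·I) = 2, there are exactly 2 Jordan blocks for λ = 4.
Step 2 — from the minimal polynomial, the factor (x − 4) tells us the largest block for λ = 4 has size 1.
Step 3 — with total size 2, 2 blocks, and largest block 1, the block sizes (in nonincreasing order) are [1, 1].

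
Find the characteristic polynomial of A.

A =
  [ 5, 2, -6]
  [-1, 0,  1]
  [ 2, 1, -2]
x^3 - 3*x^2 + 3*x - 1

Expanding det(x·I − A) (e.g. by cofactor expansion or by noting that A is similar to its Jordan form J, which has the same characteristic polynomial as A) gives
  χ_A(x) = x^3 - 3*x^2 + 3*x - 1
which factors as (x - 1)^3. The eigenvalues (with algebraic multiplicities) are λ = 1 with multiplicity 3.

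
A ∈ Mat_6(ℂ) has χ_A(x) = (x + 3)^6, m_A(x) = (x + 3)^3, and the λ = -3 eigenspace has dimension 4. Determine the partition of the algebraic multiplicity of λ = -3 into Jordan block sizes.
Block sizes for λ = -3: [3, 1, 1, 1]

Step 1 — from the characteristic polynomial, algebraic multiplicity of λ = -3 is 6. From dim ker(A − (-3)·I) = 4, there are exactly 4 Jordan blocks for λ = -3.
Step 2 — from the minimal polynomial, the factor (x + 3)^3 tells us the largest block for λ = -3 has size 3.
Step 3 — with total size 6, 4 blocks, and largest block 3, the block sizes (in nonincreasing order) are [3, 1, 1, 1].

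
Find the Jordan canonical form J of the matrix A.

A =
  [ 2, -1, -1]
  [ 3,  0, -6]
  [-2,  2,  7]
J_3(3)

The characteristic polynomial is
  det(x·I − A) = x^3 - 9*x^2 + 27*x - 27 = (x - 3)^3

Eigenvalues and multiplicities (the geometric multiplicity of λ is n − rank(A − λI), which equals the number of Jordan blocks for λ):
  λ = 3: algebraic multiplicity = 3, geometric multiplicity = 1

Determining the block sizes for each eigenvalue:
  λ = 3: one block (gm = 1), so the single block has size am = 3 → block sizes [3]

Assembling the blocks gives a Jordan form
J =
  [3, 1, 0]
  [0, 3, 1]
  [0, 0, 3]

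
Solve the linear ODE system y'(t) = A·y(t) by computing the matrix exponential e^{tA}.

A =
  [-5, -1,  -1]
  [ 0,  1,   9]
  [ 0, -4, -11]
e^{tA} =
  [exp(-5*t), -t^2*exp(-5*t) - t*exp(-5*t), -3*t^2*exp(-5*t)/2 - t*exp(-5*t)]
  [0, 6*t*exp(-5*t) + exp(-5*t), 9*t*exp(-5*t)]
  [0, -4*t*exp(-5*t), -6*t*exp(-5*t) + exp(-5*t)]

Strategy: write A = P · J · P⁻¹ where J is a Jordan canonical form, so e^{tA} = P · e^{tJ} · P⁻¹, and e^{tJ} can be computed block-by-block.

A has Jordan form
J =
  [-5,  1,  0]
  [ 0, -5,  1]
  [ 0,  0, -5]
(up to reordering of blocks).

Per-block formulas:
  For a 3×3 Jordan block J_3(-5): exp(t · J_3(-5)) = e^(-5t)·(I + t·N + (t^2/2)·N^2), where N is the 3×3 nilpotent shift.

After assembling e^{tJ} and conjugating by P, we get:

e^{tA} =
  [exp(-5*t), -t^2*exp(-5*t) - t*exp(-5*t), -3*t^2*exp(-5*t)/2 - t*exp(-5*t)]
  [0, 6*t*exp(-5*t) + exp(-5*t), 9*t*exp(-5*t)]
  [0, -4*t*exp(-5*t), -6*t*exp(-5*t) + exp(-5*t)]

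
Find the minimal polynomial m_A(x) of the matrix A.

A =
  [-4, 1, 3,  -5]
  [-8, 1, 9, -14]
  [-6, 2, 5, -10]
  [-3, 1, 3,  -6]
x^3 + 3*x^2 + 3*x + 1

The characteristic polynomial is χ_A(x) = (x + 1)^4, so the eigenvalues are known. The minimal polynomial is
  m_A(x) = Π_λ (x − λ)^{k_λ}
where k_λ is the size of the *largest* Jordan block for λ (equivalently, the smallest k with (A − λI)^k v = 0 for every generalised eigenvector v of λ).

  λ = -1: largest Jordan block has size 3, contributing (x + 1)^3

So m_A(x) = (x + 1)^3 = x^3 + 3*x^2 + 3*x + 1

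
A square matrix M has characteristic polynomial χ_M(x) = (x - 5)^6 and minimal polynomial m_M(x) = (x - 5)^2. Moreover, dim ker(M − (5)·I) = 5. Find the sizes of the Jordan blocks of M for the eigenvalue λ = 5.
Block sizes for λ = 5: [2, 1, 1, 1, 1]

Step 1 — from the characteristic polynomial, algebraic multiplicity of λ = 5 is 6. From dim ker(M − (5)·I) = 5, there are exactly 5 Jordan blocks for λ = 5.
Step 2 — from the minimal polynomial, the factor (x − 5)^2 tells us the largest block for λ = 5 has size 2.
Step 3 — with total size 6, 5 blocks, and largest block 2, the block sizes (in nonincreasing order) are [2, 1, 1, 1, 1].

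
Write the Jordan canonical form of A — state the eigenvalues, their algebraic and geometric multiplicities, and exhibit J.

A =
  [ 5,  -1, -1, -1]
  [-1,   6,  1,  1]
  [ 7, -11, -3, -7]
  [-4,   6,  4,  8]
J_3(4) ⊕ J_1(4)

The characteristic polynomial is
  det(x·I − A) = x^4 - 16*x^3 + 96*x^2 - 256*x + 256 = (x - 4)^4

Eigenvalues and multiplicities (the geometric multiplicity of λ is n − rank(A − λI), which equals the number of Jordan blocks for λ):
  λ = 4: algebraic multiplicity = 4, geometric multiplicity = 2

Determining the block sizes for each eigenvalue:
  λ = 4: with am = 4 and gm = 2, the partition is not yet determined (e.g. several partitions of 4 into 2 parts exist). Let N = A − (4)·I. Computing rank(N^1) = 2, rank(N^2) = 1, rank(N^3) = 0; the number of blocks of size ≥ j is rank(N^{j−1}) − rank(N^j), giving [2, 1, 1]. So we have 1 block(s) of size 3, 1 block(s) of size 1 → block sizes [3, 1]

Assembling the blocks gives a Jordan form
J =
  [4, 1, 0, 0]
  [0, 4, 1, 0]
  [0, 0, 4, 0]
  [0, 0, 0, 4]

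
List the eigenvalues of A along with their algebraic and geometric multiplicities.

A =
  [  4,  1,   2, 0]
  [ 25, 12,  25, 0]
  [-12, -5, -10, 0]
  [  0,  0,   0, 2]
λ = 2: alg = 4, geom = 2

Step 1 — factor the characteristic polynomial to read off the algebraic multiplicities:
  χ_A(x) = (x - 2)^4

Step 2 — compute geometric multiplicities via the rank-nullity identity g(λ) = n − rank(A − λI):
  rank(A − (2)·I) = 2, so dim ker(A − (2)·I) = n − 2 = 2

Summary:
  λ = 2: algebraic multiplicity = 4, geometric multiplicity = 2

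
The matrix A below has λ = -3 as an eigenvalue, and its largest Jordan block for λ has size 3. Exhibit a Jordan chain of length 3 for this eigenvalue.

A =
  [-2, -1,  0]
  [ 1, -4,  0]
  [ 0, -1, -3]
A Jordan chain for λ = -3 of length 3:
v_1 = (0, 0, -1)ᵀ
v_2 = (1, 1, 0)ᵀ
v_3 = (1, 0, 0)ᵀ

Let N = A − (-3)·I. We want v_3 with N^3 v_3 = 0 but N^2 v_3 ≠ 0; then v_{j-1} := N · v_j for j = 3, …, 2.

Pick v_3 = (1, 0, 0)ᵀ.
Then v_2 = N · v_3 = (1, 1, 0)ᵀ.
Then v_1 = N · v_2 = (0, 0, -1)ᵀ.

Sanity check: (A − (-3)·I) v_1 = (0, 0, 0)ᵀ = 0. ✓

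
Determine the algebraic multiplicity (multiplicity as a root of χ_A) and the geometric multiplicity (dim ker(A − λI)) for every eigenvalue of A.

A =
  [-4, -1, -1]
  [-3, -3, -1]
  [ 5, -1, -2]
λ = -3: alg = 3, geom = 1

Step 1 — factor the characteristic polynomial to read off the algebraic multiplicities:
  χ_A(x) = (x + 3)^3

Step 2 — compute geometric multiplicities via the rank-nullity identity g(λ) = n − rank(A − λI):
  rank(A − (-3)·I) = 2, so dim ker(A − (-3)·I) = n − 2 = 1

Summary:
  λ = -3: algebraic multiplicity = 3, geometric multiplicity = 1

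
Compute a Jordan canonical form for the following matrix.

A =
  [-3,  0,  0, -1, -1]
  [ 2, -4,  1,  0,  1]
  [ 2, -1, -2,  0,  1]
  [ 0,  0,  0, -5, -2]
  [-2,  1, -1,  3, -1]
J_3(-3) ⊕ J_1(-3) ⊕ J_1(-3)

The characteristic polynomial is
  det(x·I − A) = x^5 + 15*x^4 + 90*x^3 + 270*x^2 + 405*x + 243 = (x + 3)^5

Eigenvalues and multiplicities (the geometric multiplicity of λ is n − rank(A − λI), which equals the number of Jordan blocks for λ):
  λ = -3: algebraic multiplicity = 5, geometric multiplicity = 3

Determining the block sizes for each eigenvalue:
  λ = -3: with am = 5 and gm = 3, the partition is not yet determined (e.g. several partitions of 5 into 3 parts exist). Let N = A − (-3)·I. Computing rank(N^1) = 2, rank(N^2) = 1, rank(N^3) = 0; the number of blocks of size ≥ j is rank(N^{j−1}) − rank(N^j), giving [3, 1, 1]. So we have 1 block(s) of size 3, 2 block(s) of size 1 → block sizes [3, 1, 1]

Assembling the blocks gives a Jordan form
J =
  [-3,  1,  0,  0,  0]
  [ 0, -3,  1,  0,  0]
  [ 0,  0, -3,  0,  0]
  [ 0,  0,  0, -3,  0]
  [ 0,  0,  0,  0, -3]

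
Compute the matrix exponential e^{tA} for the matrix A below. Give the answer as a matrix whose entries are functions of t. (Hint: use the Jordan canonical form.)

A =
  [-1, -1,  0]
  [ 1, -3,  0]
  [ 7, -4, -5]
e^{tA} =
  [t*exp(-2*t) + exp(-2*t), -t*exp(-2*t), 0]
  [t*exp(-2*t), -t*exp(-2*t) + exp(-2*t), 0]
  [t*exp(-2*t) + 2*exp(-2*t) - 2*exp(-5*t), -t*exp(-2*t) - exp(-2*t) + exp(-5*t), exp(-5*t)]

Strategy: write A = P · J · P⁻¹ where J is a Jordan canonical form, so e^{tA} = P · e^{tJ} · P⁻¹, and e^{tJ} can be computed block-by-block.

A has Jordan form
J =
  [-5,  0,  0]
  [ 0, -2,  1]
  [ 0,  0, -2]
(up to reordering of blocks).

Per-block formulas:
  For a 2×2 Jordan block J_2(-2): exp(t · J_2(-2)) = e^(-2t)·(I + t·N), where N is the 2×2 nilpotent shift.
  For a 1×1 block at λ = -5: exp(t · [-5]) = [e^(-5t)].

After assembling e^{tJ} and conjugating by P, we get:

e^{tA} =
  [t*exp(-2*t) + exp(-2*t), -t*exp(-2*t), 0]
  [t*exp(-2*t), -t*exp(-2*t) + exp(-2*t), 0]
  [t*exp(-2*t) + 2*exp(-2*t) - 2*exp(-5*t), -t*exp(-2*t) - exp(-2*t) + exp(-5*t), exp(-5*t)]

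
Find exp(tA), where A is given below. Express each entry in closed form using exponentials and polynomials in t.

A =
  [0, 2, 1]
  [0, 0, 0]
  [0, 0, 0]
e^{tA} =
  [1, 2*t, t]
  [0, 1, 0]
  [0, 0, 1]

Strategy: write A = P · J · P⁻¹ where J is a Jordan canonical form, so e^{tA} = P · e^{tJ} · P⁻¹, and e^{tJ} can be computed block-by-block.

A has Jordan form
J =
  [0, 1, 0]
  [0, 0, 0]
  [0, 0, 0]
(up to reordering of blocks).

Per-block formulas:
  For a 1×1 block at λ = 0: exp(t · [0]) = [e^(0t)].
  For a 2×2 Jordan block J_2(0): exp(t · J_2(0)) = e^(0t)·(I + t·N), where N is the 2×2 nilpotent shift.

After assembling e^{tJ} and conjugating by P, we get:

e^{tA} =
  [1, 2*t, t]
  [0, 1, 0]
  [0, 0, 1]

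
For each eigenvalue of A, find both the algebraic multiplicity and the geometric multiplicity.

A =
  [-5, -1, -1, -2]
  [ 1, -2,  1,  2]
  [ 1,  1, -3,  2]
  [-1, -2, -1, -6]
λ = -4: alg = 4, geom = 2

Step 1 — factor the characteristic polynomial to read off the algebraic multiplicities:
  χ_A(x) = (x + 4)^4

Step 2 — compute geometric multiplicities via the rank-nullity identity g(λ) = n − rank(A − λI):
  rank(A − (-4)·I) = 2, so dim ker(A − (-4)·I) = n − 2 = 2

Summary:
  λ = -4: algebraic multiplicity = 4, geometric multiplicity = 2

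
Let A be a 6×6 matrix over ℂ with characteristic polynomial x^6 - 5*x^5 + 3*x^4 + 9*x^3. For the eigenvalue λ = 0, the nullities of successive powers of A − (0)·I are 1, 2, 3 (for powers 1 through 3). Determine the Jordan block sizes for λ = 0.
Block sizes for λ = 0: [3]

From the dimensions of kernels of powers, the number of Jordan blocks of size at least j is d_j − d_{j−1} where d_j = dim ker(N^j) (with d_0 = 0). Computing the differences gives [1, 1, 1].
The number of blocks of size exactly k is (#blocks of size ≥ k) − (#blocks of size ≥ k + 1), so the partition is: 1 block(s) of size 3.
In nonincreasing order the block sizes are [3].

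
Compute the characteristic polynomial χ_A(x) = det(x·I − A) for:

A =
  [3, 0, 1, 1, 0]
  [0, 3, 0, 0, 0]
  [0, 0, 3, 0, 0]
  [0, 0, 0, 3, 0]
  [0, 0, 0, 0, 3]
x^5 - 15*x^4 + 90*x^3 - 270*x^2 + 405*x - 243

Expanding det(x·I − A) (e.g. by cofactor expansion or by noting that A is similar to its Jordan form J, which has the same characteristic polynomial as A) gives
  χ_A(x) = x^5 - 15*x^4 + 90*x^3 - 270*x^2 + 405*x - 243
which factors as (x - 3)^5. The eigenvalues (with algebraic multiplicities) are λ = 3 with multiplicity 5.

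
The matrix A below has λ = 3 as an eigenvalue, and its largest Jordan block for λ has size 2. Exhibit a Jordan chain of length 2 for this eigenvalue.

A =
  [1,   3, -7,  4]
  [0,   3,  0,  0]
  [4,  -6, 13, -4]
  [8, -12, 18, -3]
A Jordan chain for λ = 3 of length 2:
v_1 = (3, 0, -2, -2)ᵀ
v_2 = (2, 0, -1, 0)ᵀ

Let N = A − (3)·I. We want v_2 with N^2 v_2 = 0 but N^1 v_2 ≠ 0; then v_{j-1} := N · v_j for j = 2, …, 2.

Pick v_2 = (2, 0, -1, 0)ᵀ.
Then v_1 = N · v_2 = (3, 0, -2, -2)ᵀ.

Sanity check: (A − (3)·I) v_1 = (0, 0, 0, 0)ᵀ = 0. ✓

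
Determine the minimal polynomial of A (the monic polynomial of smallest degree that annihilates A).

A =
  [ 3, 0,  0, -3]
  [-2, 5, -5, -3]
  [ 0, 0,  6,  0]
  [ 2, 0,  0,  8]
x^2 - 11*x + 30

The characteristic polynomial is χ_A(x) = (x - 6)^2*(x - 5)^2, so the eigenvalues are known. The minimal polynomial is
  m_A(x) = Π_λ (x − λ)^{k_λ}
where k_λ is the size of the *largest* Jordan block for λ (equivalently, the smallest k with (A − λI)^k v = 0 for every generalised eigenvector v of λ).

  λ = 5: largest Jordan block has size 1, contributing (x − 5)
  λ = 6: largest Jordan block has size 1, contributing (x − 6)

So m_A(x) = (x - 6)*(x - 5) = x^2 - 11*x + 30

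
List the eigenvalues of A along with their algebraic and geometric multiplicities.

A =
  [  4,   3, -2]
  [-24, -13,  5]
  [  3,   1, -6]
λ = -5: alg = 3, geom = 1

Step 1 — factor the characteristic polynomial to read off the algebraic multiplicities:
  χ_A(x) = (x + 5)^3

Step 2 — compute geometric multiplicities via the rank-nullity identity g(λ) = n − rank(A − λI):
  rank(A − (-5)·I) = 2, so dim ker(A − (-5)·I) = n − 2 = 1

Summary:
  λ = -5: algebraic multiplicity = 3, geometric multiplicity = 1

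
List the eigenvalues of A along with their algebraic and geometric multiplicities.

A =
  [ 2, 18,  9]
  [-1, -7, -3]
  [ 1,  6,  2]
λ = -1: alg = 3, geom = 2

Step 1 — factor the characteristic polynomial to read off the algebraic multiplicities:
  χ_A(x) = (x + 1)^3

Step 2 — compute geometric multiplicities via the rank-nullity identity g(λ) = n − rank(A − λI):
  rank(A − (-1)·I) = 1, so dim ker(A − (-1)·I) = n − 1 = 2

Summary:
  λ = -1: algebraic multiplicity = 3, geometric multiplicity = 2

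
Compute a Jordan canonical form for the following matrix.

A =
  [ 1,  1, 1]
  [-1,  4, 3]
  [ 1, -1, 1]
J_3(2)

The characteristic polynomial is
  det(x·I − A) = x^3 - 6*x^2 + 12*x - 8 = (x - 2)^3

Eigenvalues and multiplicities (the geometric multiplicity of λ is n − rank(A − λI), which equals the number of Jordan blocks for λ):
  λ = 2: algebraic multiplicity = 3, geometric multiplicity = 1

Determining the block sizes for each eigenvalue:
  λ = 2: one block (gm = 1), so the single block has size am = 3 → block sizes [3]

Assembling the blocks gives a Jordan form
J =
  [2, 1, 0]
  [0, 2, 1]
  [0, 0, 2]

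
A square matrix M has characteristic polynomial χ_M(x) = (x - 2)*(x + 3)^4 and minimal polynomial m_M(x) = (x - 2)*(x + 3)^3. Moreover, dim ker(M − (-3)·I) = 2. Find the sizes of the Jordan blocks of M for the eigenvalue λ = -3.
Block sizes for λ = -3: [3, 1]

Step 1 — from the characteristic polynomial, algebraic multiplicity of λ = -3 is 4. From dim ker(M − (-3)·I) = 2, there are exactly 2 Jordan blocks for λ = -3.
Step 2 — from the minimal polynomial, the factor (x + 3)^3 tells us the largest block for λ = -3 has size 3.
Step 3 — with total size 4, 2 blocks, and largest block 3, the block sizes (in nonincreasing order) are [3, 1].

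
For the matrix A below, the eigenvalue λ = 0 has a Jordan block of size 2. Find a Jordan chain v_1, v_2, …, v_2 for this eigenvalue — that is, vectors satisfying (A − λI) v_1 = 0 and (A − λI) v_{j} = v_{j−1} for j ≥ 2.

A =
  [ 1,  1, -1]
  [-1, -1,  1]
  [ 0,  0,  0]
A Jordan chain for λ = 0 of length 2:
v_1 = (1, -1, 0)ᵀ
v_2 = (1, 0, 0)ᵀ

Let N = A − (0)·I. We want v_2 with N^2 v_2 = 0 but N^1 v_2 ≠ 0; then v_{j-1} := N · v_j for j = 2, …, 2.

Pick v_2 = (1, 0, 0)ᵀ.
Then v_1 = N · v_2 = (1, -1, 0)ᵀ.

Sanity check: (A − (0)·I) v_1 = (0, 0, 0)ᵀ = 0. ✓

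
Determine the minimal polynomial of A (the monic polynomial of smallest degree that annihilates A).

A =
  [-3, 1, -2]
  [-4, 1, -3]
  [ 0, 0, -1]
x^3 + 3*x^2 + 3*x + 1

The characteristic polynomial is χ_A(x) = (x + 1)^3, so the eigenvalues are known. The minimal polynomial is
  m_A(x) = Π_λ (x − λ)^{k_λ}
where k_λ is the size of the *largest* Jordan block for λ (equivalently, the smallest k with (A − λI)^k v = 0 for every generalised eigenvector v of λ).

  λ = -1: largest Jordan block has size 3, contributing (x + 1)^3

So m_A(x) = (x + 1)^3 = x^3 + 3*x^2 + 3*x + 1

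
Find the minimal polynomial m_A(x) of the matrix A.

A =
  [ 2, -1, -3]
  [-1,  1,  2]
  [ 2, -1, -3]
x^3

The characteristic polynomial is χ_A(x) = x^3, so the eigenvalues are known. The minimal polynomial is
  m_A(x) = Π_λ (x − λ)^{k_λ}
where k_λ is the size of the *largest* Jordan block for λ (equivalently, the smallest k with (A − λI)^k v = 0 for every generalised eigenvector v of λ).

  λ = 0: largest Jordan block has size 3, contributing (x − 0)^3

So m_A(x) = x^3 = x^3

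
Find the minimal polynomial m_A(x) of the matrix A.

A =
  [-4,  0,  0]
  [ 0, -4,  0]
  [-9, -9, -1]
x^2 + 5*x + 4

The characteristic polynomial is χ_A(x) = (x + 1)*(x + 4)^2, so the eigenvalues are known. The minimal polynomial is
  m_A(x) = Π_λ (x − λ)^{k_λ}
where k_λ is the size of the *largest* Jordan block for λ (equivalently, the smallest k with (A − λI)^k v = 0 for every generalised eigenvector v of λ).

  λ = -4: largest Jordan block has size 1, contributing (x + 4)
  λ = -1: largest Jordan block has size 1, contributing (x + 1)

So m_A(x) = (x + 1)*(x + 4) = x^2 + 5*x + 4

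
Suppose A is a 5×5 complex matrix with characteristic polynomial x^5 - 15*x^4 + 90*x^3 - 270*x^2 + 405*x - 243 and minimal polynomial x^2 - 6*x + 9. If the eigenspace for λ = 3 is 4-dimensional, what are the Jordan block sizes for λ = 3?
Block sizes for λ = 3: [2, 1, 1, 1]

Step 1 — from the characteristic polynomial, algebraic multiplicity of λ = 3 is 5. From dim ker(A − (3)·I) = 4, there are exactly 4 Jordan blocks for λ = 3.
Step 2 — from the minimal polynomial, the factor (x − 3)^2 tells us the largest block for λ = 3 has size 2.
Step 3 — with total size 5, 4 blocks, and largest block 2, the block sizes (in nonincreasing order) are [2, 1, 1, 1].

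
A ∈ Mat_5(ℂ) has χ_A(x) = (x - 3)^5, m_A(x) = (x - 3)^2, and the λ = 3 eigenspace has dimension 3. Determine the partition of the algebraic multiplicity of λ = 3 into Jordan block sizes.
Block sizes for λ = 3: [2, 2, 1]

Step 1 — from the characteristic polynomial, algebraic multiplicity of λ = 3 is 5. From dim ker(A − (3)·I) = 3, there are exactly 3 Jordan blocks for λ = 3.
Step 2 — from the minimal polynomial, the factor (x − 3)^2 tells us the largest block for λ = 3 has size 2.
Step 3 — with total size 5, 3 blocks, and largest block 2, the block sizes (in nonincreasing order) are [2, 2, 1].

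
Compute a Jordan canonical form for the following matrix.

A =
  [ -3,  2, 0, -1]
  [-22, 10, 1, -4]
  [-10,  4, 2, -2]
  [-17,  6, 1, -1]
J_3(2) ⊕ J_1(2)

The characteristic polynomial is
  det(x·I − A) = x^4 - 8*x^3 + 24*x^2 - 32*x + 16 = (x - 2)^4

Eigenvalues and multiplicities (the geometric multiplicity of λ is n − rank(A − λI), which equals the number of Jordan blocks for λ):
  λ = 2: algebraic multiplicity = 4, geometric multiplicity = 2

Determining the block sizes for each eigenvalue:
  λ = 2: with am = 4 and gm = 2, the partition is not yet determined (e.g. several partitions of 4 into 2 parts exist). Let N = A − (2)·I. Computing rank(N^1) = 2, rank(N^2) = 1, rank(N^3) = 0; the number of blocks of size ≥ j is rank(N^{j−1}) − rank(N^j), giving [2, 1, 1]. So we have 1 block(s) of size 3, 1 block(s) of size 1 → block sizes [3, 1]

Assembling the blocks gives a Jordan form
J =
  [2, 1, 0, 0]
  [0, 2, 1, 0]
  [0, 0, 2, 0]
  [0, 0, 0, 2]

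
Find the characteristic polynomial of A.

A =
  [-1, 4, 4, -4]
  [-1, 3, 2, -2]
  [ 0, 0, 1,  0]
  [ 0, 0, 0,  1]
x^4 - 4*x^3 + 6*x^2 - 4*x + 1

Expanding det(x·I − A) (e.g. by cofactor expansion or by noting that A is similar to its Jordan form J, which has the same characteristic polynomial as A) gives
  χ_A(x) = x^4 - 4*x^3 + 6*x^2 - 4*x + 1
which factors as (x - 1)^4. The eigenvalues (with algebraic multiplicities) are λ = 1 with multiplicity 4.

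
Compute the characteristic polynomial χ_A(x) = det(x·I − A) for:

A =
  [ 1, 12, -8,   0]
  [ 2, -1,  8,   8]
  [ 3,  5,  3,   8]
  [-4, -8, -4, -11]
x^4 + 8*x^3 + 22*x^2 + 24*x + 9

Expanding det(x·I − A) (e.g. by cofactor expansion or by noting that A is similar to its Jordan form J, which has the same characteristic polynomial as A) gives
  χ_A(x) = x^4 + 8*x^3 + 22*x^2 + 24*x + 9
which factors as (x + 1)^2*(x + 3)^2. The eigenvalues (with algebraic multiplicities) are λ = -3 with multiplicity 2, λ = -1 with multiplicity 2.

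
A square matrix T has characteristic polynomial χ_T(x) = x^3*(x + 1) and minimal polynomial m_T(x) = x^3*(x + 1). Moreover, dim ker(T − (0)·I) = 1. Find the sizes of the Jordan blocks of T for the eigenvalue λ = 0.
Block sizes for λ = 0: [3]

Step 1 — from the characteristic polynomial, algebraic multiplicity of λ = 0 is 3. From dim ker(T − (0)·I) = 1, there are exactly 1 Jordan blocks for λ = 0.
Step 2 — from the minimal polynomial, the factor (x − 0)^3 tells us the largest block for λ = 0 has size 3.
Step 3 — with total size 3, 1 blocks, and largest block 3, the block sizes (in nonincreasing order) are [3].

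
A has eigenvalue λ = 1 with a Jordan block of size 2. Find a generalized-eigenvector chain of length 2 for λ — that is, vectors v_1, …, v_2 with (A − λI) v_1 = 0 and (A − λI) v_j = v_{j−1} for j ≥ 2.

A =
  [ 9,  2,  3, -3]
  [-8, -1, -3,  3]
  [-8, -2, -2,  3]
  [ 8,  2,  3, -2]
A Jordan chain for λ = 1 of length 2:
v_1 = (8, -8, -8, 8)ᵀ
v_2 = (1, 0, 0, 0)ᵀ

Let N = A − (1)·I. We want v_2 with N^2 v_2 = 0 but N^1 v_2 ≠ 0; then v_{j-1} := N · v_j for j = 2, …, 2.

Pick v_2 = (1, 0, 0, 0)ᵀ.
Then v_1 = N · v_2 = (8, -8, -8, 8)ᵀ.

Sanity check: (A − (1)·I) v_1 = (0, 0, 0, 0)ᵀ = 0. ✓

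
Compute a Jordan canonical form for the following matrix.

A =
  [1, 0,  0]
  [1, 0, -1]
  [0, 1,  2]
J_3(1)

The characteristic polynomial is
  det(x·I − A) = x^3 - 3*x^2 + 3*x - 1 = (x - 1)^3

Eigenvalues and multiplicities (the geometric multiplicity of λ is n − rank(A − λI), which equals the number of Jordan blocks for λ):
  λ = 1: algebraic multiplicity = 3, geometric multiplicity = 1

Determining the block sizes for each eigenvalue:
  λ = 1: one block (gm = 1), so the single block has size am = 3 → block sizes [3]

Assembling the blocks gives a Jordan form
J =
  [1, 1, 0]
  [0, 1, 1]
  [0, 0, 1]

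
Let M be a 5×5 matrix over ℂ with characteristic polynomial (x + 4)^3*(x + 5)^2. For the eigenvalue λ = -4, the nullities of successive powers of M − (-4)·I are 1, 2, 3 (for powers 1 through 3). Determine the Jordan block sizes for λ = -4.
Block sizes for λ = -4: [3]

From the dimensions of kernels of powers, the number of Jordan blocks of size at least j is d_j − d_{j−1} where d_j = dim ker(N^j) (with d_0 = 0). Computing the differences gives [1, 1, 1].
The number of blocks of size exactly k is (#blocks of size ≥ k) − (#blocks of size ≥ k + 1), so the partition is: 1 block(s) of size 3.
In nonincreasing order the block sizes are [3].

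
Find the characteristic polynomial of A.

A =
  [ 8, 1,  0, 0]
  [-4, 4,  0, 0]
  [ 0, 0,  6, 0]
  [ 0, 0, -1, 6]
x^4 - 24*x^3 + 216*x^2 - 864*x + 1296

Expanding det(x·I − A) (e.g. by cofactor expansion or by noting that A is similar to its Jordan form J, which has the same characteristic polynomial as A) gives
  χ_A(x) = x^4 - 24*x^3 + 216*x^2 - 864*x + 1296
which factors as (x - 6)^4. The eigenvalues (with algebraic multiplicities) are λ = 6 with multiplicity 4.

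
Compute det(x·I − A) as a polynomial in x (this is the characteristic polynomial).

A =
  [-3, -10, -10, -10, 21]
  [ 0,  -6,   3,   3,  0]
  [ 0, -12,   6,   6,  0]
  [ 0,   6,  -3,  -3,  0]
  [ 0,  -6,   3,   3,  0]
x^5 + 6*x^4 + 9*x^3

Expanding det(x·I − A) (e.g. by cofactor expansion or by noting that A is similar to its Jordan form J, which has the same characteristic polynomial as A) gives
  χ_A(x) = x^5 + 6*x^4 + 9*x^3
which factors as x^3*(x + 3)^2. The eigenvalues (with algebraic multiplicities) are λ = -3 with multiplicity 2, λ = 0 with multiplicity 3.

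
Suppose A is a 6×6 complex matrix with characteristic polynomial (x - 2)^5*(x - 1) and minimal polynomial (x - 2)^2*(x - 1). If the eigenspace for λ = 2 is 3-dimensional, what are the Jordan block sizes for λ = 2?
Block sizes for λ = 2: [2, 2, 1]

Step 1 — from the characteristic polynomial, algebraic multiplicity of λ = 2 is 5. From dim ker(A − (2)·I) = 3, there are exactly 3 Jordan blocks for λ = 2.
Step 2 — from the minimal polynomial, the factor (x − 2)^2 tells us the largest block for λ = 2 has size 2.
Step 3 — with total size 5, 3 blocks, and largest block 2, the block sizes (in nonincreasing order) are [2, 2, 1].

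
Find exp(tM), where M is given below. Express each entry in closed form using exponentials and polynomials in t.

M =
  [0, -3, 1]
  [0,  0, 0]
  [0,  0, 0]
e^{tM} =
  [1, -3*t, t]
  [0, 1, 0]
  [0, 0, 1]

Strategy: write M = P · J · P⁻¹ where J is a Jordan canonical form, so e^{tM} = P · e^{tJ} · P⁻¹, and e^{tJ} can be computed block-by-block.

M has Jordan form
J =
  [0, 1, 0]
  [0, 0, 0]
  [0, 0, 0]
(up to reordering of blocks).

Per-block formulas:
  For a 2×2 Jordan block J_2(0): exp(t · J_2(0)) = e^(0t)·(I + t·N), where N is the 2×2 nilpotent shift.
  For a 1×1 block at λ = 0: exp(t · [0]) = [e^(0t)].

After assembling e^{tJ} and conjugating by P, we get:

e^{tM} =
  [1, -3*t, t]
  [0, 1, 0]
  [0, 0, 1]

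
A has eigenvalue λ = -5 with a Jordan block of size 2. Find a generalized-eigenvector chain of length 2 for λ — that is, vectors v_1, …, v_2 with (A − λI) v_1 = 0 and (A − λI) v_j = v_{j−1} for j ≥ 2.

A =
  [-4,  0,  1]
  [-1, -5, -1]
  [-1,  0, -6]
A Jordan chain for λ = -5 of length 2:
v_1 = (1, -1, -1)ᵀ
v_2 = (1, 0, 0)ᵀ

Let N = A − (-5)·I. We want v_2 with N^2 v_2 = 0 but N^1 v_2 ≠ 0; then v_{j-1} := N · v_j for j = 2, …, 2.

Pick v_2 = (1, 0, 0)ᵀ.
Then v_1 = N · v_2 = (1, -1, -1)ᵀ.

Sanity check: (A − (-5)·I) v_1 = (0, 0, 0)ᵀ = 0. ✓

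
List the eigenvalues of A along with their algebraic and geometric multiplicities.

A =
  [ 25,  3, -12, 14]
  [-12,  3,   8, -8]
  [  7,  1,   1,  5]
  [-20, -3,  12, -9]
λ = 5: alg = 4, geom = 2

Step 1 — factor the characteristic polynomial to read off the algebraic multiplicities:
  χ_A(x) = (x - 5)^4

Step 2 — compute geometric multiplicities via the rank-nullity identity g(λ) = n − rank(A − λI):
  rank(A − (5)·I) = 2, so dim ker(A − (5)·I) = n − 2 = 2

Summary:
  λ = 5: algebraic multiplicity = 4, geometric multiplicity = 2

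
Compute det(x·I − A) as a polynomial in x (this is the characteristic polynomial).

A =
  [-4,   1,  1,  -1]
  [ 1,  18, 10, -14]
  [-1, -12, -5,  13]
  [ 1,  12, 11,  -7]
x^4 - 2*x^3 - 59*x^2 + 60*x + 900

Expanding det(x·I − A) (e.g. by cofactor expansion or by noting that A is similar to its Jordan form J, which has the same characteristic polynomial as A) gives
  χ_A(x) = x^4 - 2*x^3 - 59*x^2 + 60*x + 900
which factors as (x - 6)^2*(x + 5)^2. The eigenvalues (with algebraic multiplicities) are λ = -5 with multiplicity 2, λ = 6 with multiplicity 2.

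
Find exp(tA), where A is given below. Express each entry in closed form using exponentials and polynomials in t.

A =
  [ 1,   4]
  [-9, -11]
e^{tA} =
  [6*t*exp(-5*t) + exp(-5*t), 4*t*exp(-5*t)]
  [-9*t*exp(-5*t), -6*t*exp(-5*t) + exp(-5*t)]

Strategy: write A = P · J · P⁻¹ where J is a Jordan canonical form, so e^{tA} = P · e^{tJ} · P⁻¹, and e^{tJ} can be computed block-by-block.

A has Jordan form
J =
  [-5,  1]
  [ 0, -5]
(up to reordering of blocks).

Per-block formulas:
  For a 2×2 Jordan block J_2(-5): exp(t · J_2(-5)) = e^(-5t)·(I + t·N), where N is the 2×2 nilpotent shift.

After assembling e^{tJ} and conjugating by P, we get:

e^{tA} =
  [6*t*exp(-5*t) + exp(-5*t), 4*t*exp(-5*t)]
  [-9*t*exp(-5*t), -6*t*exp(-5*t) + exp(-5*t)]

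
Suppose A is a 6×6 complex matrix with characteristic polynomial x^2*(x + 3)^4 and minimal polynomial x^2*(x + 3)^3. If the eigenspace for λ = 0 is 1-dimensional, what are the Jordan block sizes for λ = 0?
Block sizes for λ = 0: [2]

Step 1 — from the characteristic polynomial, algebraic multiplicity of λ = 0 is 2. From dim ker(A − (0)·I) = 1, there are exactly 1 Jordan blocks for λ = 0.
Step 2 — from the minimal polynomial, the factor (x − 0)^2 tells us the largest block for λ = 0 has size 2.
Step 3 — with total size 2, 1 blocks, and largest block 2, the block sizes (in nonincreasing order) are [2].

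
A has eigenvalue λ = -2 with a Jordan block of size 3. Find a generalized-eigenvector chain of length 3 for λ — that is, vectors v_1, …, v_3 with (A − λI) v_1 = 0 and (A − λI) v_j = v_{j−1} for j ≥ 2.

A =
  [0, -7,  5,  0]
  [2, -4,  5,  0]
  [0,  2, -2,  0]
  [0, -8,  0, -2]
A Jordan chain for λ = -2 of length 3:
v_1 = (-10, 0, 4, -16)ᵀ
v_2 = (2, 2, 0, 0)ᵀ
v_3 = (1, 0, 0, 0)ᵀ

Let N = A − (-2)·I. We want v_3 with N^3 v_3 = 0 but N^2 v_3 ≠ 0; then v_{j-1} := N · v_j for j = 3, …, 2.

Pick v_3 = (1, 0, 0, 0)ᵀ.
Then v_2 = N · v_3 = (2, 2, 0, 0)ᵀ.
Then v_1 = N · v_2 = (-10, 0, 4, -16)ᵀ.

Sanity check: (A − (-2)·I) v_1 = (0, 0, 0, 0)ᵀ = 0. ✓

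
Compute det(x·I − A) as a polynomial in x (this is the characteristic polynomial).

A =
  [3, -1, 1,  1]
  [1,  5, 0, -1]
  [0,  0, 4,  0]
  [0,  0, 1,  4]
x^4 - 16*x^3 + 96*x^2 - 256*x + 256

Expanding det(x·I − A) (e.g. by cofactor expansion or by noting that A is similar to its Jordan form J, which has the same characteristic polynomial as A) gives
  χ_A(x) = x^4 - 16*x^3 + 96*x^2 - 256*x + 256
which factors as (x - 4)^4. The eigenvalues (with algebraic multiplicities) are λ = 4 with multiplicity 4.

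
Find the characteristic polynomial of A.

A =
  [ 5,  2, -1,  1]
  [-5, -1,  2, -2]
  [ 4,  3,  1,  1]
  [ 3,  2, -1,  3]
x^4 - 8*x^3 + 24*x^2 - 32*x + 16

Expanding det(x·I − A) (e.g. by cofactor expansion or by noting that A is similar to its Jordan form J, which has the same characteristic polynomial as A) gives
  χ_A(x) = x^4 - 8*x^3 + 24*x^2 - 32*x + 16
which factors as (x - 2)^4. The eigenvalues (with algebraic multiplicities) are λ = 2 with multiplicity 4.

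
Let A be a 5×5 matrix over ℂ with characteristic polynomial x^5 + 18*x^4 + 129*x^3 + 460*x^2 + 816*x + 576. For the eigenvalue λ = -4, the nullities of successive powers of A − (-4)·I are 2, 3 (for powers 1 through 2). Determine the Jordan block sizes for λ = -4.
Block sizes for λ = -4: [2, 1]

From the dimensions of kernels of powers, the number of Jordan blocks of size at least j is d_j − d_{j−1} where d_j = dim ker(N^j) (with d_0 = 0). Computing the differences gives [2, 1].
The number of blocks of size exactly k is (#blocks of size ≥ k) − (#blocks of size ≥ k + 1), so the partition is: 1 block(s) of size 1, 1 block(s) of size 2.
In nonincreasing order the block sizes are [2, 1].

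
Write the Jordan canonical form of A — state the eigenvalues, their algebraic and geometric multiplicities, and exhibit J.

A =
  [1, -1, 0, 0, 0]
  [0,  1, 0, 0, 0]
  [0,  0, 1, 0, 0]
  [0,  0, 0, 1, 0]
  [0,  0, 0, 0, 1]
J_2(1) ⊕ J_1(1) ⊕ J_1(1) ⊕ J_1(1)

The characteristic polynomial is
  det(x·I − A) = x^5 - 5*x^4 + 10*x^3 - 10*x^2 + 5*x - 1 = (x - 1)^5

Eigenvalues and multiplicities (the geometric multiplicity of λ is n − rank(A − λI), which equals the number of Jordan blocks for λ):
  λ = 1: algebraic multiplicity = 5, geometric multiplicity = 4

Determining the block sizes for each eigenvalue:
  λ = 1: 4 blocks summing to 5 forces exactly one block of size 2 and the rest size 1 → block sizes [2, 1, 1, 1]

Assembling the blocks gives a Jordan form
J =
  [1, 1, 0, 0, 0]
  [0, 1, 0, 0, 0]
  [0, 0, 1, 0, 0]
  [0, 0, 0, 1, 0]
  [0, 0, 0, 0, 1]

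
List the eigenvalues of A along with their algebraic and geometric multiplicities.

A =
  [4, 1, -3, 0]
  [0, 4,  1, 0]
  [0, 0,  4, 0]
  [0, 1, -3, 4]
λ = 4: alg = 4, geom = 2

Step 1 — factor the characteristic polynomial to read off the algebraic multiplicities:
  χ_A(x) = (x - 4)^4

Step 2 — compute geometric multiplicities via the rank-nullity identity g(λ) = n − rank(A − λI):
  rank(A − (4)·I) = 2, so dim ker(A − (4)·I) = n − 2 = 2

Summary:
  λ = 4: algebraic multiplicity = 4, geometric multiplicity = 2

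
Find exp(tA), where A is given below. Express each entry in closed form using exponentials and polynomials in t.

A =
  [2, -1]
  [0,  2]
e^{tA} =
  [exp(2*t), -t*exp(2*t)]
  [0, exp(2*t)]

Strategy: write A = P · J · P⁻¹ where J is a Jordan canonical form, so e^{tA} = P · e^{tJ} · P⁻¹, and e^{tJ} can be computed block-by-block.

A has Jordan form
J =
  [2, 1]
  [0, 2]
(up to reordering of blocks).

Per-block formulas:
  For a 2×2 Jordan block J_2(2): exp(t · J_2(2)) = e^(2t)·(I + t·N), where N is the 2×2 nilpotent shift.

After assembling e^{tJ} and conjugating by P, we get:

e^{tA} =
  [exp(2*t), -t*exp(2*t)]
  [0, exp(2*t)]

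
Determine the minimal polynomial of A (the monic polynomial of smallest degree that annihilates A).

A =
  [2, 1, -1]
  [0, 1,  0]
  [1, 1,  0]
x^2 - 2*x + 1

The characteristic polynomial is χ_A(x) = (x - 1)^3, so the eigenvalues are known. The minimal polynomial is
  m_A(x) = Π_λ (x − λ)^{k_λ}
where k_λ is the size of the *largest* Jordan block for λ (equivalently, the smallest k with (A − λI)^k v = 0 for every generalised eigenvector v of λ).

  λ = 1: largest Jordan block has size 2, contributing (x − 1)^2

So m_A(x) = (x - 1)^2 = x^2 - 2*x + 1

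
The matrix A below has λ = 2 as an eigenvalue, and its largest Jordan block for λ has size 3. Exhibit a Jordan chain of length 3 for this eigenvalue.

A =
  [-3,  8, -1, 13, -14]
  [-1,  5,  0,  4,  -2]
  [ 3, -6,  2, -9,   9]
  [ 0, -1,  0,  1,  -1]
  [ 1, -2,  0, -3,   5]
A Jordan chain for λ = 2 of length 3:
v_1 = (5, 1, -3, 0, -1)ᵀ
v_2 = (8, 3, -6, -1, -2)ᵀ
v_3 = (0, 1, 0, 0, 0)ᵀ

Let N = A − (2)·I. We want v_3 with N^3 v_3 = 0 but N^2 v_3 ≠ 0; then v_{j-1} := N · v_j for j = 3, …, 2.

Pick v_3 = (0, 1, 0, 0, 0)ᵀ.
Then v_2 = N · v_3 = (8, 3, -6, -1, -2)ᵀ.
Then v_1 = N · v_2 = (5, 1, -3, 0, -1)ᵀ.

Sanity check: (A − (2)·I) v_1 = (0, 0, 0, 0, 0)ᵀ = 0. ✓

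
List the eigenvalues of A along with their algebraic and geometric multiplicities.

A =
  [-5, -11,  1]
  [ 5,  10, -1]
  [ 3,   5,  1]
λ = 2: alg = 3, geom = 1

Step 1 — factor the characteristic polynomial to read off the algebraic multiplicities:
  χ_A(x) = (x - 2)^3

Step 2 — compute geometric multiplicities via the rank-nullity identity g(λ) = n − rank(A − λI):
  rank(A − (2)·I) = 2, so dim ker(A − (2)·I) = n − 2 = 1

Summary:
  λ = 2: algebraic multiplicity = 3, geometric multiplicity = 1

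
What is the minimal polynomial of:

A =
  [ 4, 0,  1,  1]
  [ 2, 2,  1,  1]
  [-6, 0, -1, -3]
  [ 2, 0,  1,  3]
x^2 - 4*x + 4

The characteristic polynomial is χ_A(x) = (x - 2)^4, so the eigenvalues are known. The minimal polynomial is
  m_A(x) = Π_λ (x − λ)^{k_λ}
where k_λ is the size of the *largest* Jordan block for λ (equivalently, the smallest k with (A − λI)^k v = 0 for every generalised eigenvector v of λ).

  λ = 2: largest Jordan block has size 2, contributing (x − 2)^2

So m_A(x) = (x - 2)^2 = x^2 - 4*x + 4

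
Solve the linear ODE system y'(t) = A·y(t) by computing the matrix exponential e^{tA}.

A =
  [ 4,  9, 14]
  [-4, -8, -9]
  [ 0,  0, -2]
e^{tA} =
  [6*t*exp(-2*t) + exp(-2*t), 9*t*exp(-2*t), 3*t^2*exp(-2*t)/2 + 14*t*exp(-2*t)]
  [-4*t*exp(-2*t), -6*t*exp(-2*t) + exp(-2*t), -t^2*exp(-2*t) - 9*t*exp(-2*t)]
  [0, 0, exp(-2*t)]

Strategy: write A = P · J · P⁻¹ where J is a Jordan canonical form, so e^{tA} = P · e^{tJ} · P⁻¹, and e^{tJ} can be computed block-by-block.

A has Jordan form
J =
  [-2,  1,  0]
  [ 0, -2,  1]
  [ 0,  0, -2]
(up to reordering of blocks).

Per-block formulas:
  For a 3×3 Jordan block J_3(-2): exp(t · J_3(-2)) = e^(-2t)·(I + t·N + (t^2/2)·N^2), where N is the 3×3 nilpotent shift.

After assembling e^{tJ} and conjugating by P, we get:

e^{tA} =
  [6*t*exp(-2*t) + exp(-2*t), 9*t*exp(-2*t), 3*t^2*exp(-2*t)/2 + 14*t*exp(-2*t)]
  [-4*t*exp(-2*t), -6*t*exp(-2*t) + exp(-2*t), -t^2*exp(-2*t) - 9*t*exp(-2*t)]
  [0, 0, exp(-2*t)]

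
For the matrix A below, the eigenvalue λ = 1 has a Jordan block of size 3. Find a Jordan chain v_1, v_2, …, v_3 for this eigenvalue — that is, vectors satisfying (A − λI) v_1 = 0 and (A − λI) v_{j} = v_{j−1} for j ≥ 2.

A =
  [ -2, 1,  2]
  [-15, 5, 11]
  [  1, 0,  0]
A Jordan chain for λ = 1 of length 3:
v_1 = (-4, -4, -4)ᵀ
v_2 = (-3, -15, 1)ᵀ
v_3 = (1, 0, 0)ᵀ

Let N = A − (1)·I. We want v_3 with N^3 v_3 = 0 but N^2 v_3 ≠ 0; then v_{j-1} := N · v_j for j = 3, …, 2.

Pick v_3 = (1, 0, 0)ᵀ.
Then v_2 = N · v_3 = (-3, -15, 1)ᵀ.
Then v_1 = N · v_2 = (-4, -4, -4)ᵀ.

Sanity check: (A − (1)·I) v_1 = (0, 0, 0)ᵀ = 0. ✓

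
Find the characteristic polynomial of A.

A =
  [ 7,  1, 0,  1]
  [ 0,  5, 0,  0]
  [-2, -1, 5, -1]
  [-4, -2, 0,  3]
x^4 - 20*x^3 + 150*x^2 - 500*x + 625

Expanding det(x·I − A) (e.g. by cofactor expansion or by noting that A is similar to its Jordan form J, which has the same characteristic polynomial as A) gives
  χ_A(x) = x^4 - 20*x^3 + 150*x^2 - 500*x + 625
which factors as (x - 5)^4. The eigenvalues (with algebraic multiplicities) are λ = 5 with multiplicity 4.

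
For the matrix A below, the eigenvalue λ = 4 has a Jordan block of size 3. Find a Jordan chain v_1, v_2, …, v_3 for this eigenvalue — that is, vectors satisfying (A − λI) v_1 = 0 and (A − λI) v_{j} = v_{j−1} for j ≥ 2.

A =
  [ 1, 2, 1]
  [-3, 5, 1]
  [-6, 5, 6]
A Jordan chain for λ = 4 of length 3:
v_1 = (-3, 0, -9)ᵀ
v_2 = (-3, -3, -6)ᵀ
v_3 = (1, 0, 0)ᵀ

Let N = A − (4)·I. We want v_3 with N^3 v_3 = 0 but N^2 v_3 ≠ 0; then v_{j-1} := N · v_j for j = 3, …, 2.

Pick v_3 = (1, 0, 0)ᵀ.
Then v_2 = N · v_3 = (-3, -3, -6)ᵀ.
Then v_1 = N · v_2 = (-3, 0, -9)ᵀ.

Sanity check: (A − (4)·I) v_1 = (0, 0, 0)ᵀ = 0. ✓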